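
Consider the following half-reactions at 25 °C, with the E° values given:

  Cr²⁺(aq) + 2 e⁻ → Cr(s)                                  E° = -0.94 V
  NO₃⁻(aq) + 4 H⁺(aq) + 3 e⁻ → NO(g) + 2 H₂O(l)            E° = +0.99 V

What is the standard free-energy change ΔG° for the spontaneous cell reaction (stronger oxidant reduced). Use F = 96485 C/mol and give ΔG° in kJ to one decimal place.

-1117.3 kJ

NO₃⁻/NO (E° = +0.99 V) is the cathode; Cr²⁺/Cr (E° = -0.94 V) is the anode, so E°cell = +1.93 V.
Balancing electrons gives n = 6 (lcm of 3 and 2).
ΔG° = −nFE° = −(6)(96485)(+1.93) = -1,117,296 J = -1117.3 kJ.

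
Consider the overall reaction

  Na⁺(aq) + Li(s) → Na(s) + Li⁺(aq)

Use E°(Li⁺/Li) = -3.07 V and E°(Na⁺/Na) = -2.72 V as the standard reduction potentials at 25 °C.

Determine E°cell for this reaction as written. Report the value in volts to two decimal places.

The Na⁺/Na couple has the higher reduction potential, so it is the cathode; Li⁺/Li is oxidised at the anode.
E°cell = E°(cathode) − E°(anode) = (-2.72) − (-3.07) = +0.35 V.

+0.35 V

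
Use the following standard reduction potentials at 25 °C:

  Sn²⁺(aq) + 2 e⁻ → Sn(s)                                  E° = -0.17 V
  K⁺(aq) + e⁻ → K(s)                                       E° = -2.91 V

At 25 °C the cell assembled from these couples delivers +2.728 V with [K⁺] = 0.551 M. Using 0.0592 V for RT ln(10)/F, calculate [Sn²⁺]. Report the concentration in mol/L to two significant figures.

0.12 M

Sn²⁺/Sn is the cathode, K⁺/K the anode: E°cell = +2.74 V, n = 2.
Overall reaction: Sn²⁺(aq) + 2 K(s) → Sn(s) + 2 K⁺(aq); Q = [K⁺]^2/[Sn²⁺]^1.
From E = E° − (0.0592/n) log Q: log Q = (E° − E)·n/0.0592 = (+2.74 − (+2.728))·2/0.0592 = 0.4054.
So 1·log[Sn²⁺] = 2·log(0.551) − log Q = -0.5177 − (0.4054) = -0.9231; [Sn²⁺] = 10^(-0.9231) ≈ 0.12 M.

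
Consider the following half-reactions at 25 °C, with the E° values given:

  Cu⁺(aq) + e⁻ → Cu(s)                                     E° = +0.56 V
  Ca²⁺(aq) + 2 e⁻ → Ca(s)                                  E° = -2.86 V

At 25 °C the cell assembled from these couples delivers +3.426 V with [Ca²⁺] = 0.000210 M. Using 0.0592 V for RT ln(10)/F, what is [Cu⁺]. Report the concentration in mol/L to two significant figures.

Cu⁺/Cu is the cathode, Ca²⁺/Ca the anode: E°cell = +3.42 V, n = 2.
Overall reaction: 2 Cu⁺(aq) + Ca(s) → 2 Cu(s) + Ca²⁺(aq); Q = [Ca²⁺]^1/[Cu⁺]^2.
From E = E° − (0.0592/n) log Q: log Q = (E° − E)·n/0.0592 = (+3.42 − (+3.426))·2/0.0592 = -0.2027.
So 2·log[Cu⁺] = 1·log(0.00021) − log Q = -3.6778 − (-0.2027) = -3.4751; log[Cu⁺] = -3.4751 / 2 = -1.7375; [Cu⁺] = 10^(-1.7375) ≈ 0.018 M.

0.018 M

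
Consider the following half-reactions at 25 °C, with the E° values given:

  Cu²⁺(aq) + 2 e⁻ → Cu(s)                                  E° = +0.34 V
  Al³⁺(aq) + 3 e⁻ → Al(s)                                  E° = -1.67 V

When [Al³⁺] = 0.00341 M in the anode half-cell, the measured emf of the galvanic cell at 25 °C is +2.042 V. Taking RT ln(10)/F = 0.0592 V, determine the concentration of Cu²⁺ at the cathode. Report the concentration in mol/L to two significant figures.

Cu²⁺/Cu is the cathode, Al³⁺/Al the anode: E°cell = +2.01 V, n = 6.
Overall reaction: 3 Cu²⁺(aq) + 2 Al(s) → 3 Cu(s) + 2 Al³⁺(aq); Q = [Al³⁺]^2/[Cu²⁺]^3.
From E = E° − (0.0592/n) log Q: log Q = (E° − E)·n/0.0592 = (+2.01 − (+2.042))·6/0.0592 = -3.2432.
So 3·log[Cu²⁺] = 2·log(0.00341) − log Q = -4.9345 − (-3.2432) = -1.6913; log[Cu²⁺] = -1.6913 / 3 = -0.5638; [Cu²⁺] = 10^(-0.5638) ≈ 0.27 M.

0.27 M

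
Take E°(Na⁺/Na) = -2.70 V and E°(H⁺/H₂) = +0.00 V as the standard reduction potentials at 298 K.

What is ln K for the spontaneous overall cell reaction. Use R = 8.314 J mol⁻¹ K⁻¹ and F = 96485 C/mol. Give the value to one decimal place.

210.3

Cathode: H⁺/H₂; anode: Na⁺/Na. E°cell = (+0.00) − (-2.70) = +2.70 V, with n = 2.
ΔG° = −nFE° = −RT ln K, so ln K = nFE°/(RT) = (2)(96485)(+2.70) / ((8.314)(298)) = 210.294.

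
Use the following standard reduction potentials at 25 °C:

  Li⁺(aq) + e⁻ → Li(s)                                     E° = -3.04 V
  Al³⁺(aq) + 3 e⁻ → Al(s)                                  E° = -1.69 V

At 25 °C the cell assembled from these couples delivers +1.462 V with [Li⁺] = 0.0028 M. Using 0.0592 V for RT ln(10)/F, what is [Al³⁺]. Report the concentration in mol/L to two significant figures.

Al³⁺/Al is the cathode, Li⁺/Li the anode: E°cell = +1.35 V, n = 3.
Overall reaction: Al³⁺(aq) + 3 Li(s) → Al(s) + 3 Li⁺(aq); Q = [Li⁺]^3/[Al³⁺]^1.
From E = E° − (0.0592/n) log Q: log Q = (E° − E)·n/0.0592 = (+1.35 − (+1.462))·3/0.0592 = -5.6757.
So 1·log[Al³⁺] = 3·log(0.0028) − log Q = -7.6585 − (-5.6757) = -1.9828; [Al³⁺] = 10^(-1.9828) ≈ 0.010 M.

0.010 M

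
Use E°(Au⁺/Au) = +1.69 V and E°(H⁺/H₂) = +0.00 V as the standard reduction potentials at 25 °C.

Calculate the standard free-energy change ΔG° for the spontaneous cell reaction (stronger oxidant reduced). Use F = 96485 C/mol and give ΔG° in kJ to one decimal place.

Au⁺/Au (E° = +1.69 V) is the cathode; H⁺/H₂ (E° = +0.00 V) is the anode, so E°cell = +1.69 V.
Balancing electrons gives n = 2 (lcm of 1 and 2).
ΔG° = −nFE° = −(2)(96485)(+1.69) = -326,119 J = -326.1 kJ.

-326.1 kJ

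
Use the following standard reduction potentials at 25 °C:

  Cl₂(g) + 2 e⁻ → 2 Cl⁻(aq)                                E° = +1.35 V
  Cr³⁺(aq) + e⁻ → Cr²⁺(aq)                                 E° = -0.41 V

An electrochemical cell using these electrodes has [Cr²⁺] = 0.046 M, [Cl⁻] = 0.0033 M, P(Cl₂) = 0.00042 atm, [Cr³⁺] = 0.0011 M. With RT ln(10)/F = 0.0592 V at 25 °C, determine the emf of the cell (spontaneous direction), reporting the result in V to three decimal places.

Cl₂/Cl⁻ is the cathode (higher E°), Cr³⁺/Cr²⁺ the anode: E°cell = +1.35 − (-0.41) = +1.76 V, n = 2.
Overall: Cl₂(g) + 2 Cr²⁺(aq) → 2 Cl⁻(aq) + 2 Cr³⁺(aq)
Q = [Cl⁻]^2·[Cr³⁺]^2 / (P(Cl₂)·[Cr²⁺]^2); log Q = -4.829.
E = E° − (0.0592/n) log Q = +1.76 − (0.0592/2)(-4.829) = +1.903 V.

+1.903 V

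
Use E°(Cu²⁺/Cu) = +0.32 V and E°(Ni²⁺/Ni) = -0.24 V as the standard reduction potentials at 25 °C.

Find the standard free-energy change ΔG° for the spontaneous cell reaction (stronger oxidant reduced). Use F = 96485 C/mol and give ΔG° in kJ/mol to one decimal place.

Cu²⁺/Cu (E° = +0.32 V) is the cathode; Ni²⁺/Ni (E° = -0.24 V) is the anode, so E°cell = +0.56 V.
Balancing electrons gives n = 2 (lcm of 2 and 2).
ΔG° = −nFE° = −(2)(96485)(+0.56) = -108,063 J = -108.1 kJ/mol.

-108.1 kJ/mol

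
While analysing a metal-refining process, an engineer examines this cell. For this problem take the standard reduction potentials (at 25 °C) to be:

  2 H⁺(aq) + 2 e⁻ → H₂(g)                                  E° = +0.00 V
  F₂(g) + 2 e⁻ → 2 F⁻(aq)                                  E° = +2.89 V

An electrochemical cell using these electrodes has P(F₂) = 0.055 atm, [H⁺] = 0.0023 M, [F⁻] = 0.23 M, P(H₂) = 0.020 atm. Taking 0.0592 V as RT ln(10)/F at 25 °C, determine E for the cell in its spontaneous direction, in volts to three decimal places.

+2.996 V

F₂/F⁻ is the cathode (higher E°), H⁺/H₂ the anode: E°cell = +2.89 − (+0.00) = +2.89 V, n = 2.
Overall: F₂(g) + H₂(g) → 2 F⁻(aq) + 2 H⁺(aq)
Q = [F⁻]^2·[H⁺]^2 / (P(F₂)·P(H₂)); log Q = -3.594.
E = E° − (0.0592/n) log Q = +2.89 − (0.0592/2)(-3.594) = +2.996 V.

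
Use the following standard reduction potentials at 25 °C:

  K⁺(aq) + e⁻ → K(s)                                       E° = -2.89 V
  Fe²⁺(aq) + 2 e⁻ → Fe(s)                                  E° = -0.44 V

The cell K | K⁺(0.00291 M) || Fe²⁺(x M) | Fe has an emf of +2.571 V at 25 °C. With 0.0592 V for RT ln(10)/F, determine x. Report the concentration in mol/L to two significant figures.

Fe²⁺/Fe is the cathode, K⁺/K the anode: E°cell = +2.45 V, n = 2.
Overall reaction: Fe²⁺(aq) + 2 K(s) → Fe(s) + 2 K⁺(aq); Q = [K⁺]^2/[Fe²⁺]^1.
From E = E° − (0.0592/n) log Q: log Q = (E° − E)·n/0.0592 = (+2.45 − (+2.571))·2/0.0592 = -4.0878.
So 1·log[Fe²⁺] = 2·log(0.00291) − log Q = -5.0722 − (-4.0878) = -0.9844; [Fe²⁺] = 10^(-0.9844) ≈ 0.10 M.

0.10 M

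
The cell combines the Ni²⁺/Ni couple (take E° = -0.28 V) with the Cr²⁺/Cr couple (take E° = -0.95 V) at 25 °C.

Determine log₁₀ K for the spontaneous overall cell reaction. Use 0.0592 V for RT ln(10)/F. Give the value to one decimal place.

Cathode: Ni²⁺/Ni; anode: Cr²⁺/Cr. E°cell = +0.67 V, n = 2.
log K = nE°cell / 0.0592 = (2)(+0.67) / 0.0592 = 22.6.

22.6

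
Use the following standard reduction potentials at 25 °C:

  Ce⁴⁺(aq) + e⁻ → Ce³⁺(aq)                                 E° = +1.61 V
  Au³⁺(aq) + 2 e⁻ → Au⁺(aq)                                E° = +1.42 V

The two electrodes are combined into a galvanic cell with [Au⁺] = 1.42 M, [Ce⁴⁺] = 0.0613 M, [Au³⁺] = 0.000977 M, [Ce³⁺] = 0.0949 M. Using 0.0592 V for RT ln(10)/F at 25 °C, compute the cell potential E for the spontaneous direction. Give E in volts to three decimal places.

+0.272 V

Ce⁴⁺/Ce³⁺ is the cathode (higher E°), Au³⁺/Au⁺ the anode: E°cell = +1.61 − (+1.42) = +0.19 V, n = 2.
Overall: 2 Ce⁴⁺(aq) + Au⁺(aq) → 2 Ce³⁺(aq) + Au³⁺(aq)
Q = [Ce³⁺]^2·[Au³⁺] / ([Ce⁴⁺]^2·[Au⁺]); log Q = -2.783.
E = E° − (0.0592/n) log Q = +0.19 − (0.0592/2)(-2.783) = +0.272 V.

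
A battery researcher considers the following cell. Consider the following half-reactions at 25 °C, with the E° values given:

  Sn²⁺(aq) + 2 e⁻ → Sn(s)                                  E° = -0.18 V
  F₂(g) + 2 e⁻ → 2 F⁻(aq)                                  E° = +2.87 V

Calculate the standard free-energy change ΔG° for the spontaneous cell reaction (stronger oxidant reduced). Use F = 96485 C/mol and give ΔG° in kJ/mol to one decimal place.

F₂/F⁻ (E° = +2.87 V) is the cathode; Sn²⁺/Sn (E° = -0.18 V) is the anode, so E°cell = +3.05 V.
Balancing electrons gives n = 2 (lcm of 2 and 2).
ΔG° = −nFE° = −(2)(96485)(+3.05) = -588,558 J = -588.6 kJ/mol.

-588.6 kJ/mol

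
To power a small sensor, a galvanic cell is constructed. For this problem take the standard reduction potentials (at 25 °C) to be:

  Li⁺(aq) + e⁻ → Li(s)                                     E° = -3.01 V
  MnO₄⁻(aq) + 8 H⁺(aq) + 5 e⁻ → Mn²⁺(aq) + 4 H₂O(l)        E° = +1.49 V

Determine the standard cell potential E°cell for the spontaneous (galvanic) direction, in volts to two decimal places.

+4.50 V

The MnO₄⁻/Mn²⁺ couple has the higher reduction potential, so it is the cathode; Li⁺/Li is oxidised at the anode.
E°cell = E°(cathode) − E°(anode) = (+1.49) − (-3.01) = +4.50 V.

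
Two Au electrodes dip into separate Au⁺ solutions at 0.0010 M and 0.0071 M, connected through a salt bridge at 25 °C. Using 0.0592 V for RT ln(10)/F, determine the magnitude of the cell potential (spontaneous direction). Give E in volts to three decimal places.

For a concentration cell E°cell = 0. The 0.0071 M side is the cathode (reduction is favoured where [Au⁺] is higher).
With n = 1, E = −(0.0592/1) log([Au⁺]ₐₙ/[Au⁺]꜀ₐₜ) = −(0.0592/1) log(0.001/0.0071) = −(0.0592/1)(-0.851) = +0.050 V.

+0.050 V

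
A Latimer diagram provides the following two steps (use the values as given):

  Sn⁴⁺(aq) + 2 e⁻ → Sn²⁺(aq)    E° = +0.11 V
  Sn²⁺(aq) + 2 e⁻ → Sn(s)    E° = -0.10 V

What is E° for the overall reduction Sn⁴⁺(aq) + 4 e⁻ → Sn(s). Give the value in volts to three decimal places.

+0.005 V

Since ΔG° = −nFE° is additive over sequential reductions, n₃E°₃ = n₁E°₁ + n₂E°₂.
E°₃ = (2×+0.11 + 2×-0.10) / 4 = (+0.020) / 4 = +0.005 V.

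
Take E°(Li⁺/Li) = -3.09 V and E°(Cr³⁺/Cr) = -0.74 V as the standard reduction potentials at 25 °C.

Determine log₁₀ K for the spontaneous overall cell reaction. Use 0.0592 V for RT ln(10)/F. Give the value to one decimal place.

119.1

Cathode: Cr³⁺/Cr; anode: Li⁺/Li. E°cell = +2.35 V, n = 3.
log K = nE°cell / 0.0592 = (3)(+2.35) / 0.0592 = 119.1.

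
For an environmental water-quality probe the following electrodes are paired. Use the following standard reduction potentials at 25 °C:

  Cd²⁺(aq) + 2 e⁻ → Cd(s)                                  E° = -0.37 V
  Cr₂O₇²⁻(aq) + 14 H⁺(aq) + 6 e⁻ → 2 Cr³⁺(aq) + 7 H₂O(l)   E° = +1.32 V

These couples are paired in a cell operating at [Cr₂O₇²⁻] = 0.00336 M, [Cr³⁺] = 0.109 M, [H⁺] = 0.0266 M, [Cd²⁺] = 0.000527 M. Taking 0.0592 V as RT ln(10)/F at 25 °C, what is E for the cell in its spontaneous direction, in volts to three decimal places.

Cr₂O₇²⁻/Cr³⁺ is the cathode (higher E°), Cd²⁺/Cd the anode: E°cell = +1.32 − (-0.37) = +1.69 V, n = 6.
Overall: Cr₂O₇²⁻(aq) + 14 H⁺(aq) + 3 Cd(s) → 2 Cr³⁺(aq) + 7 H₂O(l) + 3 Cd²⁺(aq)
Q = [Cr³⁺]^2·[Cd²⁺]^3 / ([Cr₂O₇²⁻]·[H⁺]^14); log Q = 12.766.
E = E° − (0.0592/n) log Q = +1.69 − (0.0592/6)(12.766) = +1.564 V.

+1.564 V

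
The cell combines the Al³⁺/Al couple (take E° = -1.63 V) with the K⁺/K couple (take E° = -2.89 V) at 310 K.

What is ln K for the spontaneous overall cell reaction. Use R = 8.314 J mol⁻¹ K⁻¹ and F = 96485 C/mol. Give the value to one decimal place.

Cathode: Al³⁺/Al; anode: K⁺/K. E°cell = (-1.63) − (-2.89) = +1.26 V, with n = 3.
ΔG° = −nFE° = −RT ln K, so ln K = nFE°/(RT) = (3)(96485)(+1.26) / ((8.314)(310)) = 141.508.

141.5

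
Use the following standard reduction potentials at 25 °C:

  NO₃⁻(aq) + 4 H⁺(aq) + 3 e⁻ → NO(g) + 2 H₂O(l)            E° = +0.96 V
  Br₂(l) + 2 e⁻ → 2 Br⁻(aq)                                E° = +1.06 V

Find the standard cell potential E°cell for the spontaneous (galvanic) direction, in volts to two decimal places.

The Br₂/Br⁻ couple has the higher reduction potential, so it is the cathode; NO₃⁻/NO is oxidised at the anode.
E°cell = E°(cathode) − E°(anode) = (+1.06) − (+0.96) = +0.10 V.

+0.10 V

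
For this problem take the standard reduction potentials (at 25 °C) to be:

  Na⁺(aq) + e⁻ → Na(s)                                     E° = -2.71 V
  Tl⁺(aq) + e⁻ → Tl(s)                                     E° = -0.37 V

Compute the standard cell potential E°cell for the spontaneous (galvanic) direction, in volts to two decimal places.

The Tl⁺/Tl couple has the higher reduction potential, so it is the cathode; Na⁺/Na is oxidised at the anode.
E°cell = E°(cathode) − E°(anode) = (-0.37) − (-2.71) = +2.34 V.
Since E°cell > 0, the reaction is spontaneous under standard conditions.

+2.34 V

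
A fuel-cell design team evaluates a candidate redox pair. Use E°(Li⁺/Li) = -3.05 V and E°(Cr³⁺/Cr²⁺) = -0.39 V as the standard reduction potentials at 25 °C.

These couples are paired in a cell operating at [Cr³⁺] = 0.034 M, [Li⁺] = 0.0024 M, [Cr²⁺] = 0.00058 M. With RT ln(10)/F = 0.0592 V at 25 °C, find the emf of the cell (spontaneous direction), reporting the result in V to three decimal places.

Cr³⁺/Cr²⁺ is the cathode (higher E°), Li⁺/Li the anode: E°cell = -0.39 − (-3.05) = +2.66 V, n = 1.
Overall: Cr³⁺(aq) + Li(s) → Cr²⁺(aq) + Li⁺(aq)
Q = [Cr²⁺]·[Li⁺] / ([Cr³⁺]); log Q = -4.388.
E = E° − (0.0592/n) log Q = +2.66 − (0.0592/1)(-4.388) = +2.920 V.

+2.920 V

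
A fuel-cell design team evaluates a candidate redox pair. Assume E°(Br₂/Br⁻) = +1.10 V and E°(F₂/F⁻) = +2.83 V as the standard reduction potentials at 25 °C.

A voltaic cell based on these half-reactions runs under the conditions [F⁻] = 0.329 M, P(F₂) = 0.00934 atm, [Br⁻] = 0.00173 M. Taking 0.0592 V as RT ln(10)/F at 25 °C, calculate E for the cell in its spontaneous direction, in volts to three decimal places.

+1.535 V

F₂/F⁻ is the cathode (higher E°), Br₂/Br⁻ the anode: E°cell = +2.83 − (+1.10) = +1.73 V, n = 2.
Overall: F₂(g) + 2 Br⁻(aq) → 2 F⁻(aq) + Br₂(l)
Q = [F⁻]^2 / (P(F₂)·[Br⁻]^2); log Q = 6.588.
E = E° − (0.0592/n) log Q = +1.73 − (0.0592/2)(6.588) = +1.535 V.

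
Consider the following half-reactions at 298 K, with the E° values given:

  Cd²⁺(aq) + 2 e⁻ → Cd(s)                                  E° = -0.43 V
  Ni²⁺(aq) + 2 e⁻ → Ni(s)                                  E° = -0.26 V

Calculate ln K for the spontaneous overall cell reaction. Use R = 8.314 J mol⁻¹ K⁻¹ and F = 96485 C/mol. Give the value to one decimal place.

13.2

Cathode: Ni²⁺/Ni; anode: Cd²⁺/Cd. E°cell = (-0.26) − (-0.43) = +0.17 V, with n = 2.
ΔG° = −nFE° = −RT ln K, so ln K = nFE°/(RT) = (2)(96485)(+0.17) / ((8.314)(298)) = 13.241.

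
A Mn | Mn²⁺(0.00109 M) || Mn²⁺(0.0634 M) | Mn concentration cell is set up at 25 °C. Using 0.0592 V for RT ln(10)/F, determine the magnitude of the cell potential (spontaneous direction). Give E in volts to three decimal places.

For a concentration cell E°cell = 0. The 0.0634 M side is the cathode (reduction is favoured where [Mn²⁺] is higher).
With n = 2, E = −(0.0592/2) log([Mn²⁺]ₐₙ/[Mn²⁺]꜀ₐₜ) = −(0.0592/2) log(0.00109/0.0634) = −(0.0592/2)(-1.765) = +0.052 V.

+0.052 V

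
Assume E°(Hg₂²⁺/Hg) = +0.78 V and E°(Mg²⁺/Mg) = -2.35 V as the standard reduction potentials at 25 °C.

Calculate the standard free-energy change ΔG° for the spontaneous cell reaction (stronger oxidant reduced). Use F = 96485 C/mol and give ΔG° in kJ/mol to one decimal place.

Hg₂²⁺/Hg (E° = +0.78 V) is the cathode; Mg²⁺/Mg (E° = -2.35 V) is the anode, so E°cell = +3.13 V.
Balancing electrons gives n = 2 (lcm of 2 and 2).
ΔG° = −nFE° = −(2)(96485)(+3.13) = -603,996 J = -604.0 kJ/mol.

-604.0 kJ/mol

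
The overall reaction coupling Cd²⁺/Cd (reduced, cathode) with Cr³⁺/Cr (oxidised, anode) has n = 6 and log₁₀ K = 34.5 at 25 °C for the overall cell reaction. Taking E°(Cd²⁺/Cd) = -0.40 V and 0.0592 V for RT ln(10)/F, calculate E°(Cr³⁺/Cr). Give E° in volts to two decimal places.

E°cell = (0.0592/n)·log K = (0.0592/6)(34.5) = +0.340 V.
Since Cd²⁺/Cd is the cathode and Cr³⁺/Cr the anode, E°cell = E°(Cd²⁺/Cd) − E°(Cr³⁺/Cr).
So E°(Cr³⁺/Cr) = E°(Cd²⁺/Cd) − E°cell = (-0.40) − (+0.340) = -0.74 V.

-0.74 V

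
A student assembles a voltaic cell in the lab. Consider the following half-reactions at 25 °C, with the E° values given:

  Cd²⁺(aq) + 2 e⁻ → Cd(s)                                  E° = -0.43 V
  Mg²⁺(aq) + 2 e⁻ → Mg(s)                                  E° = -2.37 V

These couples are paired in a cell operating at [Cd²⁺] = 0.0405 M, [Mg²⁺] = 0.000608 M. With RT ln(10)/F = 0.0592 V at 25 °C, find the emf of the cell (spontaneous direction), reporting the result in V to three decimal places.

+1.994 V

Cd²⁺/Cd is the cathode (higher E°), Mg²⁺/Mg the anode: E°cell = -0.43 − (-2.37) = +1.94 V, n = 2.
Overall: Cd²⁺(aq) + Mg(s) → Cd(s) + Mg²⁺(aq)
Q = [Mg²⁺] / ([Cd²⁺]); log Q = -1.824.
E = E° − (0.0592/n) log Q = +1.94 − (0.0592/2)(-1.824) = +1.994 V.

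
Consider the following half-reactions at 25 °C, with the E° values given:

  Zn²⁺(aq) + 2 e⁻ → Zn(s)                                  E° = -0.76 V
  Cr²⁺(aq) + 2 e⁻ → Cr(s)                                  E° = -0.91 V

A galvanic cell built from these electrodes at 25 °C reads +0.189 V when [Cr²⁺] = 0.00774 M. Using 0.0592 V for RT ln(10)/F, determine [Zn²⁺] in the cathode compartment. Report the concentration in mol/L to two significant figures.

0.16 M

Zn²⁺/Zn is the cathode, Cr²⁺/Cr the anode: E°cell = +0.15 V, n = 2.
Overall reaction: Zn²⁺(aq) + Cr(s) → Zn(s) + Cr²⁺(aq); Q = [Cr²⁺]^1/[Zn²⁺]^1.
From E = E° − (0.0592/n) log Q: log Q = (E° − E)·n/0.0592 = (+0.15 − (+0.189))·2/0.0592 = -1.3176.
So 1·log[Zn²⁺] = 1·log(0.00774) − log Q = -2.1113 − (-1.3176) = -0.7937; [Zn²⁺] = 10^(-0.7937) ≈ 0.16 M.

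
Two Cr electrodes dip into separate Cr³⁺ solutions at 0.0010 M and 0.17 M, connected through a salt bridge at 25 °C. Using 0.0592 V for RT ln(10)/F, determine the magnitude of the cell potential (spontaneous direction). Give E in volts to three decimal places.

+0.044 V

For a concentration cell E°cell = 0. The 0.17 M side is the cathode (reduction is favoured where [Cr³⁺] is higher).
With n = 3, E = −(0.0592/3) log([Cr³⁺]ₐₙ/[Cr³⁺]꜀ₐₜ) = −(0.0592/3) log(0.001/0.17) = −(0.0592/3)(-2.230) = +0.044 V.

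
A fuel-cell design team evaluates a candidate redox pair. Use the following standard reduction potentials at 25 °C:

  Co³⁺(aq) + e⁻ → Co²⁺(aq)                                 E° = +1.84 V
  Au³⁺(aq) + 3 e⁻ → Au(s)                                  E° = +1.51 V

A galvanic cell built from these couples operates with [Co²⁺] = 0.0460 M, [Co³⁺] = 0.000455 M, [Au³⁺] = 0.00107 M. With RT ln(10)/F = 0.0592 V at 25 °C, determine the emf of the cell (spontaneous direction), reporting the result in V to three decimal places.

Co³⁺/Co²⁺ is the cathode (higher E°), Au³⁺/Au the anode: E°cell = +1.84 − (+1.51) = +0.33 V, n = 3.
Overall: 3 Co³⁺(aq) + Au(s) → 3 Co²⁺(aq) + Au³⁺(aq)
Q = [Co²⁺]^3·[Au³⁺] / ([Co³⁺]^3); log Q = 3.044.
E = E° − (0.0592/n) log Q = +0.33 − (0.0592/3)(3.044) = +0.270 V.

+0.270 V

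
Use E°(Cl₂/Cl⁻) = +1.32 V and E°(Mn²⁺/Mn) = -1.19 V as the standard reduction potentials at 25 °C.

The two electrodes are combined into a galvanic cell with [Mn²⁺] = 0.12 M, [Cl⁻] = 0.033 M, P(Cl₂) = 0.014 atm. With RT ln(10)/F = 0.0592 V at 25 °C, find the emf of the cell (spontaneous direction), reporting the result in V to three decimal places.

Cl₂/Cl⁻ is the cathode (higher E°), Mn²⁺/Mn the anode: E°cell = +1.32 − (-1.19) = +2.51 V, n = 2.
Overall: Cl₂(g) + Mn(s) → 2 Cl⁻(aq) + Mn²⁺(aq)
Q = [Cl⁻]^2·[Mn²⁺] / (P(Cl₂)); log Q = -2.030.
E = E° − (0.0592/n) log Q = +2.51 − (0.0592/2)(-2.030) = +2.570 V.

+2.570 V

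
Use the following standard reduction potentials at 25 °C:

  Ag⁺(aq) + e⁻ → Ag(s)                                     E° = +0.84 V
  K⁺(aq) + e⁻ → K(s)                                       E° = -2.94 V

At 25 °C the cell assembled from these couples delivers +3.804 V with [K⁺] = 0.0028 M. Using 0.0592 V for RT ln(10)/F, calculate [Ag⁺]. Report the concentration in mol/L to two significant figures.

0.0071 M

Ag⁺/Ag is the cathode, K⁺/K the anode: E°cell = +3.78 V, n = 1.
Overall reaction: Ag⁺(aq) + K(s) → Ag(s) + K⁺(aq); Q = [K⁺]^1/[Ag⁺]^1.
From E = E° − (0.0592/n) log Q: log Q = (E° − E)·n/0.0592 = (+3.78 − (+3.804))·1/0.0592 = -0.4054.
So 1·log[Ag⁺] = 1·log(0.0028) − log Q = -2.5528 − (-0.4054) = -2.1474; [Ag⁺] = 10^(-2.1474) ≈ 0.0071 M.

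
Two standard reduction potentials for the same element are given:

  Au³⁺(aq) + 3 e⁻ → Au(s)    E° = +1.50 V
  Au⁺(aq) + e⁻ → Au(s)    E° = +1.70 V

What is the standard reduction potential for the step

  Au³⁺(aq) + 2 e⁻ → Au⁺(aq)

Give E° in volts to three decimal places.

+1.400 V

Sequential free energies add, so n₃E°₃ = n₁E°₁ + n₂E°₂.
With n₃ = 3, and the known step contributing 1×(+1.70) V, the unknown satisfies 2·E° = 3×(+1.50) − 1×(+1.70) = +2.800.
E° = +2.800 / 2 = +1.400 V.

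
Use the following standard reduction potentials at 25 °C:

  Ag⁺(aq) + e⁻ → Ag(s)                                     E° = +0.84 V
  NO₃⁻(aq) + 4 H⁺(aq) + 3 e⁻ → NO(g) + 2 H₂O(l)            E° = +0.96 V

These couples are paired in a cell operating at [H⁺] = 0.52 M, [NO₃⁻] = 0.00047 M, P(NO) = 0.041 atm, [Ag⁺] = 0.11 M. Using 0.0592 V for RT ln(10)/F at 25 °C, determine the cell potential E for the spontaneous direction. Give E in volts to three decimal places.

NO₃⁻/NO is the cathode (higher E°), Ag⁺/Ag the anode: E°cell = +0.96 − (+0.84) = +0.12 V, n = 3.
Overall: NO₃⁻(aq) + 4 H⁺(aq) + 3 Ag(s) → NO(g) + 2 H₂O(l) + 3 Ag⁺(aq)
Q = P(NO)·[Ag⁺]^3 / ([NO₃⁻]·[H⁺]^4); log Q = 0.201.
E = E° − (0.0592/n) log Q = +0.12 − (0.0592/3)(0.201) = +0.116 V.

+0.116 V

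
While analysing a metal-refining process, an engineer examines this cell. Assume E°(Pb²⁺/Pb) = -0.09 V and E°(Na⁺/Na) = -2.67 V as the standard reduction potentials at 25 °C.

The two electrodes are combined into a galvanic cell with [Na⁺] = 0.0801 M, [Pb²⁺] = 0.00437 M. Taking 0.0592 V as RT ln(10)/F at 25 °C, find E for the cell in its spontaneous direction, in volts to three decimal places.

+2.575 V

Pb²⁺/Pb is the cathode (higher E°), Na⁺/Na the anode: E°cell = -0.09 − (-2.67) = +2.58 V, n = 2.
Overall: Pb²⁺(aq) + 2 Na(s) → Pb(s) + 2 Na⁺(aq)
Q = [Na⁺]^2 / ([Pb²⁺]); log Q = 0.167.
E = E° − (0.0592/n) log Q = +2.58 − (0.0592/2)(0.167) = +2.575 V.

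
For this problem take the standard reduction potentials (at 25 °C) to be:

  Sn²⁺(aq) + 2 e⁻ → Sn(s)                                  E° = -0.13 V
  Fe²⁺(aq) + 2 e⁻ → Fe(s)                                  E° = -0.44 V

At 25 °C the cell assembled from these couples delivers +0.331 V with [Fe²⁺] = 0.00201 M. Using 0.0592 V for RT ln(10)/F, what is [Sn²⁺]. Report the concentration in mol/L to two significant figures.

0.010 M

Sn²⁺/Sn is the cathode, Fe²⁺/Fe the anode: E°cell = +0.31 V, n = 2.
Overall reaction: Sn²⁺(aq) + Fe(s) → Sn(s) + Fe²⁺(aq); Q = [Fe²⁺]^1/[Sn²⁺]^1.
From E = E° − (0.0592/n) log Q: log Q = (E° − E)·n/0.0592 = (+0.31 − (+0.331))·2/0.0592 = -0.7095.
So 1·log[Sn²⁺] = 1·log(0.00201) − log Q = -2.6968 − (-0.7095) = -1.9873; [Sn²⁺] = 10^(-1.9873) ≈ 0.010 M.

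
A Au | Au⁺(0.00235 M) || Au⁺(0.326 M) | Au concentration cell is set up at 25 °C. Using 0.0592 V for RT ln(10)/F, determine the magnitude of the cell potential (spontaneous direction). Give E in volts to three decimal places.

+0.127 V

For a concentration cell E°cell = 0. The 0.326 M side is the cathode (reduction is favoured where [Au⁺] is higher).
With n = 1, E = −(0.0592/1) log([Au⁺]ₐₙ/[Au⁺]꜀ₐₜ) = −(0.0592/1) log(0.00235/0.326) = −(0.0592/1)(-2.142) = +0.127 V.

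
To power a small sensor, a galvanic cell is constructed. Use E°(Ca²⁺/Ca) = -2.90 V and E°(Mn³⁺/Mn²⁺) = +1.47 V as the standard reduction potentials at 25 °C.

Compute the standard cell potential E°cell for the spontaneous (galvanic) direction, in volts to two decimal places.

The Mn³⁺/Mn²⁺ couple has the higher reduction potential, so it is the cathode; Ca²⁺/Ca is oxidised at the anode.
E°cell = E°(cathode) − E°(anode) = (+1.47) − (-2.90) = +4.37 V.

+4.37 V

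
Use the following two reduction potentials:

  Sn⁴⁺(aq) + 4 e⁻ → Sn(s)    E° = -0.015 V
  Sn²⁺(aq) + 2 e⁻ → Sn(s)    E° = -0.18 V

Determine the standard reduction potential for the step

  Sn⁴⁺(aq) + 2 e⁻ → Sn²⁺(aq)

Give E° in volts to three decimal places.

+0.150 V

Sequential free energies add, so n₃E°₃ = n₁E°₁ + n₂E°₂.
With n₃ = 4, and the known step contributing 2×(-0.18) V, the unknown satisfies 2·E° = 4×(-0.015) − 2×(-0.18) = +0.300.
E° = +0.300 / 2 = +0.150 V.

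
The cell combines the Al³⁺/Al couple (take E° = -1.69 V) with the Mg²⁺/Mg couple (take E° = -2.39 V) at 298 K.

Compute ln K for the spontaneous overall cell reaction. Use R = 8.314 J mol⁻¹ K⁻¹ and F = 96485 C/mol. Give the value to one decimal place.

163.6

Cathode: Al³⁺/Al; anode: Mg²⁺/Mg. E°cell = (-1.69) − (-2.39) = +0.70 V, with n = 6.
ΔG° = −nFE° = −RT ln K, so ln K = nFE°/(RT) = (6)(96485)(+0.70) / ((8.314)(298)) = 163.562.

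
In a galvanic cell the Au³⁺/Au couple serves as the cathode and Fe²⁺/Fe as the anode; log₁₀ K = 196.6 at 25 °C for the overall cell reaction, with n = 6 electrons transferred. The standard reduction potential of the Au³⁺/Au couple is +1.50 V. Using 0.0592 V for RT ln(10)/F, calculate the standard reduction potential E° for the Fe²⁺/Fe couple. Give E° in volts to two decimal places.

-0.44 V

E°cell = (0.0592/n)·log K = (0.0592/6)(196.6) = +1.940 V.
Since Au³⁺/Au is the cathode and Fe²⁺/Fe the anode, E°cell = E°(Au³⁺/Au) − E°(Fe²⁺/Fe).
So E°(Fe²⁺/Fe) = E°(Au³⁺/Au) − E°cell = (+1.50) − (+1.940) = -0.44 V.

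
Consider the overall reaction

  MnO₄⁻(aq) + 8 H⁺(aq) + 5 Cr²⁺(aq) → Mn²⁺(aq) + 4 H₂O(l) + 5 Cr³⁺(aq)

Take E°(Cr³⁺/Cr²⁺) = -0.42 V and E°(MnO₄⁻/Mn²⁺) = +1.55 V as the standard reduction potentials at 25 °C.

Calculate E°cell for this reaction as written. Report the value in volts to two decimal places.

The MnO₄⁻/Mn²⁺ couple has the higher reduction potential, so it is the cathode; Cr³⁺/Cr²⁺ is oxidised at the anode.
E°cell = E°(cathode) − E°(anode) = (+1.55) − (-0.42) = +1.97 V.
Since E°cell > 0, the reaction is spontaneous under standard conditions.

+1.97 V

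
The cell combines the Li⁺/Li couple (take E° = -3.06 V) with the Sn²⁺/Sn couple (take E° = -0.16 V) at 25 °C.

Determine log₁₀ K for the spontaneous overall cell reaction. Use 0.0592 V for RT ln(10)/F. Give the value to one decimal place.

98.0

Cathode: Sn²⁺/Sn; anode: Li⁺/Li. E°cell = +2.90 V, n = 2.
log K = nE°cell / 0.0592 = (2)(+2.90) / 0.0592 = 98.0.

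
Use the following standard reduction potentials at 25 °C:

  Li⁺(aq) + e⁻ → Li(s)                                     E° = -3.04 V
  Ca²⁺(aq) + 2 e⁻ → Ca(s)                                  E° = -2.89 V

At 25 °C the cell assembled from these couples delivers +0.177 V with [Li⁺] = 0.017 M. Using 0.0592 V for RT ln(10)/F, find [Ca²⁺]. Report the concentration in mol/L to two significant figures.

Ca²⁺/Ca is the cathode, Li⁺/Li the anode: E°cell = +0.15 V, n = 2.
Overall reaction: Ca²⁺(aq) + 2 Li(s) → Ca(s) + 2 Li⁺(aq); Q = [Li⁺]^2/[Ca²⁺]^1.
From E = E° − (0.0592/n) log Q: log Q = (E° − E)·n/0.0592 = (+0.15 − (+0.177))·2/0.0592 = -0.9122.
So 1·log[Ca²⁺] = 2·log(0.017) − log Q = -3.5391 − (-0.9122) = -2.6269; [Ca²⁺] = 10^(-2.6269) ≈ 0.0024 M.

0.0024 M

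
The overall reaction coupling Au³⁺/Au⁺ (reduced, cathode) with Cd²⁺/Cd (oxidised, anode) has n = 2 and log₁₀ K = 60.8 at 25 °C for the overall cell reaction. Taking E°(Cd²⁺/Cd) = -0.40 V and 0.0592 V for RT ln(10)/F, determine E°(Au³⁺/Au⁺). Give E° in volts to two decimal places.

+1.40 V

E°cell = (0.0592/n)·log K = (0.0592/2)(60.8) = +1.800 V.
Since Au³⁺/Au⁺ is the cathode and Cd²⁺/Cd the anode, E°cell = E°(Au³⁺/Au⁺) − E°(Cd²⁺/Cd).
So E°(Au³⁺/Au⁺) = E°cell + E°(Cd²⁺/Cd) = +1.800 + (-0.40) = +1.40 V.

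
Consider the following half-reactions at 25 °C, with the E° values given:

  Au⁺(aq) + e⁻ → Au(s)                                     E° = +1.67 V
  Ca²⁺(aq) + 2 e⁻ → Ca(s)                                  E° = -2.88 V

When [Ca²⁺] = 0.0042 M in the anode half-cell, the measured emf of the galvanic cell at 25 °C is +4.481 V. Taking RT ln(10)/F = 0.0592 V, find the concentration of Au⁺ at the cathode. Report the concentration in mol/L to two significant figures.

0.0044 M

Au⁺/Au is the cathode, Ca²⁺/Ca the anode: E°cell = +4.55 V, n = 2.
Overall reaction: 2 Au⁺(aq) + Ca(s) → 2 Au(s) + Ca²⁺(aq); Q = [Ca²⁺]^1/[Au⁺]^2.
From E = E° − (0.0592/n) log Q: log Q = (E° − E)·n/0.0592 = (+4.55 − (+4.481))·2/0.0592 = 2.3311.
So 2·log[Au⁺] = 1·log(0.0042) − log Q = -2.3768 − (2.3311) = -4.7079; log[Au⁺] = -4.7079 / 2 = -2.3540; [Au⁺] = 10^(-2.3540) ≈ 0.0044 M.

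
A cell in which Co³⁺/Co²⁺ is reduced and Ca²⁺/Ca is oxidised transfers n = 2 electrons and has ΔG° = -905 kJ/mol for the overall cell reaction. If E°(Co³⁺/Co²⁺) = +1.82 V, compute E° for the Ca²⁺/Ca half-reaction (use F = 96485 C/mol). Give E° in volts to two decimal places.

-2.87 V

E°cell = −ΔG°/(nF) = −(-905×10³)/((2)(96485)) = +4.690 V.
Since Co³⁺/Co²⁺ is the cathode and Ca²⁺/Ca the anode, E°cell = E°(Co³⁺/Co²⁺) − E°(Ca²⁺/Ca).
So E°(Ca²⁺/Ca) = E°(Co³⁺/Co²⁺) − E°cell = (+1.82) − (+4.690) = -2.87 V.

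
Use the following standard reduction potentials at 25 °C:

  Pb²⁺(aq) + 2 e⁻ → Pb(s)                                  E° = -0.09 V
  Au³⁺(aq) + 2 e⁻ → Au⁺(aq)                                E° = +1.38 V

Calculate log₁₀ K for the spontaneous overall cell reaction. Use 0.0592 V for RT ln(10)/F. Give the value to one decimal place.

49.7

Cathode: Au³⁺/Au⁺; anode: Pb²⁺/Pb. E°cell = +1.47 V, n = 2.
log K = nE°cell / 0.0592 = (2)(+1.47) / 0.0592 = 49.7.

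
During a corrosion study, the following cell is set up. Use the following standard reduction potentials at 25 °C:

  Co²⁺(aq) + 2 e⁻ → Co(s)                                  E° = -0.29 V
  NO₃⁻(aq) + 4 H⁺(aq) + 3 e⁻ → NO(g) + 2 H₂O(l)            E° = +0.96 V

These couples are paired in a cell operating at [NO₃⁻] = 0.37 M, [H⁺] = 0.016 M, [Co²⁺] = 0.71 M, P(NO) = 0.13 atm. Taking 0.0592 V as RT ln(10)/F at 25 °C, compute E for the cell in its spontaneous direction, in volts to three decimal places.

+1.122 V

NO₃⁻/NO is the cathode (higher E°), Co²⁺/Co the anode: E°cell = +0.96 − (-0.29) = +1.25 V, n = 6.
Overall: 2 NO₃⁻(aq) + 8 H⁺(aq) + 3 Co(s) → 2 NO(g) + 4 H₂O(l) + 3 Co²⁺(aq)
Q = P(NO)^2·[Co²⁺]^3 / ([NO₃⁻]^2·[H⁺]^8); log Q = 13.012.
E = E° − (0.0592/n) log Q = +1.25 − (0.0592/6)(13.012) = +1.122 V.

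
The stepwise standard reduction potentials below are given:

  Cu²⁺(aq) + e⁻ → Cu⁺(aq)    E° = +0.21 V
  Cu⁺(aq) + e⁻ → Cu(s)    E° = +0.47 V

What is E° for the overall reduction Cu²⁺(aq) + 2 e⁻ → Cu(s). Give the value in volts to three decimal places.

+0.340 V

Adding the free-energy changes (−nFE°) of the two steps gives −n₃FE°₃ = −n₁FE°₁ − n₂FE°₂.
E°₃ = (1×+0.21 + 1×+0.47) / 2 = (+0.680) / 2 = +0.340 V.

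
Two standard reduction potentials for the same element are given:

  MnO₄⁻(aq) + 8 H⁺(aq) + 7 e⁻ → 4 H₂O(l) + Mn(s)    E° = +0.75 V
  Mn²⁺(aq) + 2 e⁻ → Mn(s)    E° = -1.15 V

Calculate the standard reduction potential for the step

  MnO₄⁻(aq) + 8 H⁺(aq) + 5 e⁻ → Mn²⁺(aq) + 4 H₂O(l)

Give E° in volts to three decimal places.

+1.510 V

Sequential free energies add, so n₃E°₃ = n₁E°₁ + n₂E°₂.
With n₃ = 7, and the known step contributing 2×(-1.15) V, the unknown satisfies 5·E° = 7×(+0.75) − 2×(-1.15) = +7.550.
E° = +7.550 / 5 = +1.510 V.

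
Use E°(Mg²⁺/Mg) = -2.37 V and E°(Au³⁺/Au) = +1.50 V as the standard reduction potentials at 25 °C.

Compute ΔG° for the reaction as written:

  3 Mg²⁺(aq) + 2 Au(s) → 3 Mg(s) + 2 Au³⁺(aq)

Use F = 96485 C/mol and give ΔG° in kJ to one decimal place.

+2240.4 kJ

As written, Mg²⁺/Mg is reduced (cathode) and Au³⁺/Au is oxidised (anode), so E°cell = (-2.37) − (+1.50) = -3.87 V.
Balancing electrons gives n = 6.
ΔG° = −nFE° = −(6)(96485)(-3.87) = 2,240,382 J = +2240.4 kJ.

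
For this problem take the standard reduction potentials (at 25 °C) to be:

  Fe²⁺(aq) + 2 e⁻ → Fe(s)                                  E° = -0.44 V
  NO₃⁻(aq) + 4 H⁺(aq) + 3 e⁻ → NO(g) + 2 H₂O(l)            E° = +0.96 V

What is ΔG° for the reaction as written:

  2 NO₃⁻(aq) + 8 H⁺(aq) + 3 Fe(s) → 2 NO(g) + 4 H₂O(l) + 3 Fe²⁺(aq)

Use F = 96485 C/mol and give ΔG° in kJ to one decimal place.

As written, NO₃⁻/NO is reduced (cathode) and Fe²⁺/Fe is oxidised (anode), so E°cell = (+0.96) − (-0.44) = +1.40 V.
Balancing electrons gives n = 6.
ΔG° = −nFE° = −(6)(96485)(+1.40) = -810,474 J = -810.5 kJ.

-810.5 kJ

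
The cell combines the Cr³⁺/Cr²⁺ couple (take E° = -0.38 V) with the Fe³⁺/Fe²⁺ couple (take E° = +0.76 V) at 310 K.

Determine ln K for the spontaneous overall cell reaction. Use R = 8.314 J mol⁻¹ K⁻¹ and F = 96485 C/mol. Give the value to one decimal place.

Cathode: Fe³⁺/Fe²⁺; anode: Cr³⁺/Cr²⁺. E°cell = (+0.76) − (-0.38) = +1.14 V, with n = 1.
ΔG° = −nFE° = −RT ln K, so ln K = nFE°/(RT) = (1)(96485)(+1.14) / ((8.314)(310)) = 42.677.

42.7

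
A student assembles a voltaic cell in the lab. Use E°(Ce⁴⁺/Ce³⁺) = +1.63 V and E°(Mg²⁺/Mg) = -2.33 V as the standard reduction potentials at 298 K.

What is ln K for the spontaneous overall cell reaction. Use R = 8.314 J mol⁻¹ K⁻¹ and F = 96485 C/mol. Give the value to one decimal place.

Cathode: Ce⁴⁺/Ce³⁺; anode: Mg²⁺/Mg. E°cell = (+1.63) − (-2.33) = +3.96 V, with n = 2.
ΔG° = −nFE° = −RT ln K, so ln K = nFE°/(RT) = (2)(96485)(+3.96) / ((8.314)(298)) = 308.431.

308.4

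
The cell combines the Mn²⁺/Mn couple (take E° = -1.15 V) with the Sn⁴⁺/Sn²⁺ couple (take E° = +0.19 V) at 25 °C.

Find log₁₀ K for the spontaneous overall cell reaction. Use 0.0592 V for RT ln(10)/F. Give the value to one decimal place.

45.3

Cathode: Sn⁴⁺/Sn²⁺; anode: Mn²⁺/Mn. E°cell = +1.34 V, n = 2.
log K = nE°cell / 0.0592 = (2)(+1.34) / 0.0592 = 45.3.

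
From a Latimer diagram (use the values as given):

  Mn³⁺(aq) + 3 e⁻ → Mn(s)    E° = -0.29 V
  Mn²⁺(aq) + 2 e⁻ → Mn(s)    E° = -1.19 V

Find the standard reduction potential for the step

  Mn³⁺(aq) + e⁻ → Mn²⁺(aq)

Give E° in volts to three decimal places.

Sequential free energies add, so n₃E°₃ = n₁E°₁ + n₂E°₂.
With n₃ = 3, and the known step contributing 2×(-1.19) V, the unknown satisfies 1·E° = 3×(-0.29) − 2×(-1.19) = +1.510.
E° = +1.510 / 1 = +1.510 V.

+1.510 V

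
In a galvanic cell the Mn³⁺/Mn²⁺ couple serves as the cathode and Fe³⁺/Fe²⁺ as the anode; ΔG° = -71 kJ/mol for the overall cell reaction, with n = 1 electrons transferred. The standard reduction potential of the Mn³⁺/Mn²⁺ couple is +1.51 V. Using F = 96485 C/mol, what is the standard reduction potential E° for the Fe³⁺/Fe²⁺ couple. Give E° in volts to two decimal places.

E°cell = −ΔG°/(nF) = −(-71×10³)/((1)(96485)) = +0.736 V.
Since Mn³⁺/Mn²⁺ is the cathode and Fe³⁺/Fe²⁺ the anode, E°cell = E°(Mn³⁺/Mn²⁺) − E°(Fe³⁺/Fe²⁺).
So E°(Fe³⁺/Fe²⁺) = E°(Mn³⁺/Mn²⁺) − E°cell = (+1.51) − (+0.736) = +0.77 V.

+0.77 V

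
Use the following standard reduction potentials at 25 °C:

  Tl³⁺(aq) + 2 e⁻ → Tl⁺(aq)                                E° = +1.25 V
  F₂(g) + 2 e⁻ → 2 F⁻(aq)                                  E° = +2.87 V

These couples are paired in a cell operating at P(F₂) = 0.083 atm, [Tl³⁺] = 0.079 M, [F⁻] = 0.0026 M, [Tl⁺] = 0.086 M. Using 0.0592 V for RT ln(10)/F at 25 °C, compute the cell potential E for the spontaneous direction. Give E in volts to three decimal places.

F₂/F⁻ is the cathode (higher E°), Tl³⁺/Tl⁺ the anode: E°cell = +2.87 − (+1.25) = +1.62 V, n = 2.
Overall: F₂(g) + Tl⁺(aq) → 2 F⁻(aq) + Tl³⁺(aq)
Q = [F⁻]^2·[Tl³⁺] / (P(F₂)·[Tl⁺]); log Q = -4.126.
E = E° − (0.0592/n) log Q = +1.62 − (0.0592/2)(-4.126) = +1.742 V.

+1.742 V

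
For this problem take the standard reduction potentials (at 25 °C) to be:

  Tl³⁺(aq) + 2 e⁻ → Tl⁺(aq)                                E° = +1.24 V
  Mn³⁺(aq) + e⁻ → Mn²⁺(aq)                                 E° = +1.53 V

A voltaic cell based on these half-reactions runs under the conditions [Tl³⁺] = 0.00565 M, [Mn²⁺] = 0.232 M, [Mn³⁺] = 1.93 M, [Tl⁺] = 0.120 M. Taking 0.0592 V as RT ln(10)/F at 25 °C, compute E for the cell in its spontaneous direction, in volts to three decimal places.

+0.384 V

Mn³⁺/Mn²⁺ is the cathode (higher E°), Tl³⁺/Tl⁺ the anode: E°cell = +1.53 − (+1.24) = +0.29 V, n = 2.
Overall: 2 Mn³⁺(aq) + Tl⁺(aq) → 2 Mn²⁺(aq) + Tl³⁺(aq)
Q = [Mn²⁺]^2·[Tl³⁺] / ([Mn³⁺]^2·[Tl⁺]); log Q = -3.167.
E = E° − (0.0592/n) log Q = +0.29 − (0.0592/2)(-3.167) = +0.384 V.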